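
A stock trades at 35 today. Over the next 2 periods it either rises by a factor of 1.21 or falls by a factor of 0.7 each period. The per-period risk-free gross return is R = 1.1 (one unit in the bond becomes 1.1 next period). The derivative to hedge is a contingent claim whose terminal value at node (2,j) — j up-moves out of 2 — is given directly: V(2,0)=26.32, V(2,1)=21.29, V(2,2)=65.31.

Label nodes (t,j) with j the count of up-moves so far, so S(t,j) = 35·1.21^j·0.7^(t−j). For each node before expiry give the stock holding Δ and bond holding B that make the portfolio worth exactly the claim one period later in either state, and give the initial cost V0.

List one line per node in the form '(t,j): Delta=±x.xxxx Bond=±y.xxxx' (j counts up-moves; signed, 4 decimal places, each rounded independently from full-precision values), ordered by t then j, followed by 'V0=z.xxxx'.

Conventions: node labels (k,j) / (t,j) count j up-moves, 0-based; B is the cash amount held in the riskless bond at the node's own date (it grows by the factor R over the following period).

(0,0): Delta=1.7031 Bond=-19.4413
(1,0): Delta=-0.4026 Bond=30.2036
(1,1): Delta=2.0381 Bond=-35.5724
V0=40.1676

The replicating-portfolio and risk-neutral prices coincide; use p* = (1.1−0.7)/(1.21−0.7) = 0.7843 for the latter.
Terminal payoffs: V(2,0)=26.3200, V(2,1)=21.2900, V(2,2)=65.3100
  t=1,j=0: stock 24.5000 → up 29.6450 (V=21.2900), down 17.1500 (V=26.3200). Price 20.3408; hedge Δ=-0.4026, bond B=30.2036.
  t=1,j=1: stock 42.3500 → up 51.2435 (V=65.3100), down 29.6450 (V=21.2900). Price 50.7414; hedge Δ=2.0381, bond B=-35.5724.
  t=0,j=0: stock 35.0000 → up 42.3500 (V=50.7414), down 24.5000 (V=20.3408). Price 40.1676; hedge Δ=1.7031, bond B=-19.4413.
As a check, the time-0 holding Δ(0,0)·S0 + B(0,0) comes to 40.1676 — exactly V0.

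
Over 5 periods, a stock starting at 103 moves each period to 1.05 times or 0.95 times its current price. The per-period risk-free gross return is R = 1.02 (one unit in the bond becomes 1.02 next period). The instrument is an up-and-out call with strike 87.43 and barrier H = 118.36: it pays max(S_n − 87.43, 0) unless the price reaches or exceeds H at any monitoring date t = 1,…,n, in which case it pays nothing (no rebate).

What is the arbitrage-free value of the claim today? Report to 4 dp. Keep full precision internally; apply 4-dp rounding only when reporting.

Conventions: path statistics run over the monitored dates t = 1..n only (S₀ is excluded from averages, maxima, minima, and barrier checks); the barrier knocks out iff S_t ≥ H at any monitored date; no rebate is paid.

With p* = (R−d)/(u−d) = 0.7000, sum probability × payoff across the paths and divide by R^5.
Enumerate all 2^5 = 32 price paths (U = up ×1.05, D = down ×0.95); each path with k up-moves has probability p*^k·(1−p*)^(5−k).
DDDDD: M=97.8500, payoff=0.0000, prob=0.002430
UDDDD: M=108.1500, payoff=0.6589, prob=0.005670
DUDDD: M=102.7425, payoff=0.6589, prob=0.005670
UUDDD: M=113.5575, payoff=9.9314, prob=0.013230
DDUDD: M=97.8500, payoff=0.6589, prob=0.005670
UDUDD: M=108.1500, payoff=9.9314, prob=0.013230
DUUDD: M=107.8796, payoff=9.9314, prob=0.013230
UUUDD: M=119.2354, payoff=0.0000, prob=0.030870
DDDUD: M=97.8500, payoff=0.6589, prob=0.005670
UDDUD: M=108.1500, payoff=9.9314, prob=0.013230
DUDUD: M=102.7425, payoff=9.9314, prob=0.013230
UUDUD: M=113.5575, payoff=20.1799, prob=0.030870
DDUUD: M=102.4856, payoff=9.9314, prob=0.013230
UDUUD: M=113.2736, payoff=20.1799, prob=0.030870
DUUUD: M=113.2736, payoff=20.1799, prob=0.030870
UUUUD: M=125.1971, payoff=0.0000, prob=0.072030
DDDDU: M=97.8500, payoff=0.6589, prob=0.005670
UDDDU: M=108.1500, payoff=9.9314, prob=0.013230
DUDDU: M=102.7425, payoff=9.9314, prob=0.013230
UUDDU: M=113.5575, payoff=20.1799, prob=0.030870
DDUDU: M=97.8500, payoff=9.9314, prob=0.013230
UDUDU: M=108.1500, payoff=20.1799, prob=0.030870
DUUDU: M=107.8796, payoff=20.1799, prob=0.030870
UUUDU: M=119.2354, payoff=0.0000, prob=0.072030
DDDUU: M=97.8500, payoff=9.9314, prob=0.013230
UDDUU: M=108.1500, payoff=20.1799, prob=0.030870
DUDUU: M=107.6099, payoff=20.1799, prob=0.030870
UUDUU: M=118.9373, payoff=0.0000, prob=0.072030
DDUUU: M=107.6099, payoff=20.1799, prob=0.030870
UDUUU: M=118.9373, payoff=0.0000, prob=0.072030
DUUUU: M=118.9373, payoff=0.0000, prob=0.072030
UUUUU: M=131.4570, payoff=0.0000, prob=0.168070
Price = Σ prob·payoff / R^5 = 6.939186 / 1.104081 = 6.2850

price = 6.2850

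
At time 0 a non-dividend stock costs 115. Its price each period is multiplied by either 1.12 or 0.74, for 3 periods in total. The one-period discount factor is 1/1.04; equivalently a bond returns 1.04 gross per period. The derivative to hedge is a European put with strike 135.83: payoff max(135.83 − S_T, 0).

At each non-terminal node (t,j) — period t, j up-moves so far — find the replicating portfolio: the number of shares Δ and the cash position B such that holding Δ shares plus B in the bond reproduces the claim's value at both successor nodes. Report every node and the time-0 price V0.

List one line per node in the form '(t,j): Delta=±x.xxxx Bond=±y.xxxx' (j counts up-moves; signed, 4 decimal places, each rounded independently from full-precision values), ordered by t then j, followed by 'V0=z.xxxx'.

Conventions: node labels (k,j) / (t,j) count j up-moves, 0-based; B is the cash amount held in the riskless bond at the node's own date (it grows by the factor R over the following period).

(0,0): Delta=-0.6606 Bond=92.9823
(1,0): Delta=-1.0000 Bond=125.5825
(1,1): Delta=-0.6008 Bond=89.0001
(2,0): Delta=-1.0000 Bond=130.6058
(2,1): Delta=-1.0000 Bond=130.6058
(2,2): Delta=-0.5305 Bond=82.4145
V0=17.0105

Arbitrage-free pricing uses the up-move probability p* = (R−d)/(u−d) = 0.7895, discounting each step at R = 1.04.
Terminal payoffs: V(3,0)=89.2292, V(3,1)=65.2991, V(3,2)=29.0806, V(3,3)=0.0000
(2,0): S=62.9740. Δ = (V_up−V_dn)/(S_up−S_dn) = (65.2991−89.2292)/(70.5309−46.6008) = -1.0000. V = [p*·65.2991 + (1−p*)·89.2292]/1.04 = 67.6318. B = V − Δ·S = 130.6058.
(2,1): S=95.3120. Δ = (V_up−V_dn)/(S_up−S_dn) = (29.0806−65.2991)/(106.7494−70.5309) = -1.0000. V = [p*·29.0806 + (1−p*)·65.2991]/1.04 = 35.2938. B = V − Δ·S = 130.6058.
(2,2): S=144.2560. Δ = (V_up−V_dn)/(S_up−S_dn) = (0.0000−29.0806)/(161.5667−106.7494) = -0.5305. V = [p*·0.0000 + (1−p*)·29.0806]/1.04 = 5.8868. B = V − Δ·S = 82.4145.
(1,0): S=85.1000. Δ = (V_up−V_dn)/(S_up−S_dn) = (35.2938−67.6318)/(95.3120−62.9740) = -1.0000. V = [p*·35.2938 + (1−p*)·67.6318]/1.04 = 40.4825. B = V − Δ·S = 125.5825.
(1,1): S=128.8000. Δ = (V_up−V_dn)/(S_up−S_dn) = (5.8868−35.2938)/(144.2560−95.3120) = -0.6008. V = [p*·5.8868 + (1−p*)·35.2938]/1.04 = 11.6132. B = V − Δ·S = 89.0001.
(0,0): S=115.0000. Δ = (V_up−V_dn)/(S_up−S_dn) = (11.6132−40.4825)/(128.8000−85.1000) = -0.6606. V = [p*·11.6132 + (1−p*)·40.4825]/1.04 = 17.0105. B = V − Δ·S = 92.9823.
Check: Δ(0,0)·S0 + B(0,0) = 17.0105 = V0.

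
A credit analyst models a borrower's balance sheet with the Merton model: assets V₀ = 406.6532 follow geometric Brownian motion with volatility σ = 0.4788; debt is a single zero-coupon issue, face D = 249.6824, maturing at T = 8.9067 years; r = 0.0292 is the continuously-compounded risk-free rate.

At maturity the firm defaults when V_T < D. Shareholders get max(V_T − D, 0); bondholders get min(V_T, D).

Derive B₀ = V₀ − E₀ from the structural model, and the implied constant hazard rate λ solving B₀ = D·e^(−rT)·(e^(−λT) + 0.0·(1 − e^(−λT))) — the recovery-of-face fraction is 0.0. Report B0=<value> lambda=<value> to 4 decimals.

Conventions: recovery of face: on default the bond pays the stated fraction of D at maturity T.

Apply the equity-as-call identities (strike 249.6824, horizon 8.9067 years):
d₁ = [ln(V₀/D) + (r + σ²/2)T] / (σ√T)
   = [ln(406.6532/249.6824) + (0.0292 + 0.5·0.4788²)·8.9067] / (0.4788·√8.9067)
   = [0.487771 + 1.281004] / 1.428935 = 1.237827
d₂ = d₁ − σ√T = 1.237827 − 1.428935 = -0.191108
N(d₁) = 0.892110,  N(d₂) = 0.424220,  e^(−rT) = 0.770993
E₀ = V₀·N(d₁) − D·e^(−rT)·N(d₂)
   = 406.6532·0.892110 − 249.6824·0.770993·0.424220 = 281.115455
B₀ = V₀ − E₀ = 406.6532 − 281.115455 = 125.537745
e^(−λT) = (B₀·e^(rT)/D − 0)/(1 − 0) = (125.5377·1.297028/249.6824 − 0)/1 = 0.65213221
λ = −ln(0.65213221)/8.9067 = 0.047998

B0=125.5377 lambda=0.0480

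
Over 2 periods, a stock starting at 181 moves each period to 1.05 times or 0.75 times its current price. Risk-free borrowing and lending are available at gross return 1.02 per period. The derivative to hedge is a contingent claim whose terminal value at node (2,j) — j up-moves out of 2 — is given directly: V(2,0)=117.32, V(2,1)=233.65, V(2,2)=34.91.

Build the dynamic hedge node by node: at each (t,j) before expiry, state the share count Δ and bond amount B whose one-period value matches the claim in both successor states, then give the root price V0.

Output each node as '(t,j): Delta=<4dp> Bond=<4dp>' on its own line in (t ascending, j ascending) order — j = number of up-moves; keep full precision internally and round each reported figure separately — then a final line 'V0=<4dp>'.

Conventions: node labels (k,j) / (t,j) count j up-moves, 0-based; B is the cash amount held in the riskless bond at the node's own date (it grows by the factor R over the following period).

(0,0): Delta=-3.0194 Bond=615.2437
(1,0): Delta=2.8565 Bond=-170.1029
(1,1): Delta=-3.4857 Bond=716.1765
V0=68.7306

Under the risk-neutral measure, an up-move has probability p* = (R−d)/(u−d) = 0.9000 and values discount at R = 1.02.
At maturity the claim pays: V(2,0)=117.3200, V(2,1)=233.6500, V(2,2)=34.9100
  t=1,j=0: stock 135.7500 → up 142.5375 (V=233.6500), down 101.8125 (V=117.3200). Price 217.6637; hedge Δ=2.8565, bond B=-170.1029.
  t=1,j=1: stock 190.0500 → up 199.5525 (V=34.9100), down 142.5375 (V=233.6500). Price 53.7098; hedge Δ=-3.4857, bond B=716.1765.
  t=0,j=0: stock 181.0000 → up 190.0500 (V=53.7098), down 135.7500 (V=217.6637). Price 68.7306; hedge Δ=-3.0194, bond B=615.2437.
Check: Δ(0,0)·S0 + B(0,0) = 68.7306 = V0.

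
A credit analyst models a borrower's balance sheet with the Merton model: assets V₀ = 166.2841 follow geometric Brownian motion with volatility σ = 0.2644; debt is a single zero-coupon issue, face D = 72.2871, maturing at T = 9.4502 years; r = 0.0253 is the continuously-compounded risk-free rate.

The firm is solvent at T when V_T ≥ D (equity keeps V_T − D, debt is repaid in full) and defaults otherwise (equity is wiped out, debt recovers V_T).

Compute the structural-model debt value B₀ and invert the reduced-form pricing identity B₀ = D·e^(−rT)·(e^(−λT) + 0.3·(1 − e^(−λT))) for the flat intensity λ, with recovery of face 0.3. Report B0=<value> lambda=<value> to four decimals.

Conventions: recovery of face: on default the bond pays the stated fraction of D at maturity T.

B0=53.6506 lambda=0.0090

Work the structural quantities from V₀ = 166.2841 against face 72.2871:
d₁ = [ln(V₀/D) + (r + σ²/2)T] / (σ√T)
   = [ln(166.2841/72.2871) + (0.0253 + 0.5·0.2644²)·9.4502] / (0.2644·√9.4502)
   = [0.833052 + 0.569409] / 0.812797 = 1.725476
d₂ = d₁ − σ√T = 1.725476 − 0.812797 = 0.912679
N(d₁) = 0.957779,  N(d₂) = 0.819294,  e^(−rT) = 0.787344
E₀ = V₀·N(d₁) − D·e^(−rT)·N(d₂)
   = 166.2841·0.957779 − 72.2871·0.787344·0.819294 = 112.633456
B₀ = V₀ − E₀ = 166.2841 − 112.633456 = 53.650644
e^(−λT) = (B₀·e^(rT)/D − 0.3)/(1 − 0.3) = (53.6506·1.270093/72.2871 − 0.3)/0.7 = 0.91806772
λ = −ln(0.91806772)/9.4502 = 0.009046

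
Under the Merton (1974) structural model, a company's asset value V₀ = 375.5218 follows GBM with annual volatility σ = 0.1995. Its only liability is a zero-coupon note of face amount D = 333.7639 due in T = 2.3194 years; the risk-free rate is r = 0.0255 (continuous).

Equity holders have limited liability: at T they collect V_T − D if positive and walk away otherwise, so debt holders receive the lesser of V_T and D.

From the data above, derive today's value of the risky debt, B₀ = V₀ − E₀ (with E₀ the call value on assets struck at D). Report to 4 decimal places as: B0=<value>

Work the structural quantities from V₀ = 375.5218 against face 333.7639:
d₁ = [ln(V₀/D) + (r + σ²/2)T] / (σ√T)
   = [ln(375.5218/333.7639) + (0.0255 + 0.5·0.1995²)·2.3194] / (0.1995·√2.3194)
   = [0.117883 + 0.105301] / 0.303830 = 0.734568
d₂ = d₁ − σ√T = 0.734568 − 0.303830 = 0.430738
N(d₁) = 0.768699,  N(d₂) = 0.666670,  e^(−rT) = 0.942570
E₀ = V₀·N(d₁) − D·e^(−rT)·N(d₂)
   = 375.5218·0.768699 − 333.7639·0.942570·0.666670 = 78.931253
B₀ = V₀ − E₀ = 375.5218 − 78.931253 = 296.590547

B0=296.5905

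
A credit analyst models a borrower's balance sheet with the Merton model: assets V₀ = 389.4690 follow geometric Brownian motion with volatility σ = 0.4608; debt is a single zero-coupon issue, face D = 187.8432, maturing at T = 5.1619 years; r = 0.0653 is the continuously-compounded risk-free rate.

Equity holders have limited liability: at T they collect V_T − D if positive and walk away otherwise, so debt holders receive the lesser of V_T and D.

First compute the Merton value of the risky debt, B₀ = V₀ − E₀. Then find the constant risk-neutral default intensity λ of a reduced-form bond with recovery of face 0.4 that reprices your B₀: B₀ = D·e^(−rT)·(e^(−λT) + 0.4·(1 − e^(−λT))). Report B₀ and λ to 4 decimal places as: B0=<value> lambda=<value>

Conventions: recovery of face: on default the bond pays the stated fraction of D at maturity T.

Equity is a call on the firm's assets struck at D = 187.8432:
d₁ = [ln(V₀/D) + (r + σ²/2)T] / (σ√T)
   = [ln(389.4690/187.8432) + (0.0653 + 0.5·0.4608²)·5.1619] / (0.4608·√5.1619)
   = [0.729177 + 0.885102] / 1.046929 = 1.541918
d₂ = d₁ − σ√T = 1.541918 − 1.046929 = 0.494989
N(d₁) = 0.938453,  N(d₂) = 0.689696,  e^(−rT) = 0.713857
E₀ = V₀·N(d₁) − D·e^(−rT)·N(d₂)
   = 389.4690·0.938453 − 187.8432·0.713857·0.689696 = 273.014858
B₀ = V₀ − E₀ = 389.4690 − 273.014858 = 116.454142
e^(−λT) = (B₀·e^(rT)/D − 0.4)/(1 − 0.4) = (116.4541·1.400840/187.8432 − 0.4)/0.6 = 0.78076008
λ = −ln(0.78076008)/5.1619 = 0.047945

B0=116.4541 lambda=0.0479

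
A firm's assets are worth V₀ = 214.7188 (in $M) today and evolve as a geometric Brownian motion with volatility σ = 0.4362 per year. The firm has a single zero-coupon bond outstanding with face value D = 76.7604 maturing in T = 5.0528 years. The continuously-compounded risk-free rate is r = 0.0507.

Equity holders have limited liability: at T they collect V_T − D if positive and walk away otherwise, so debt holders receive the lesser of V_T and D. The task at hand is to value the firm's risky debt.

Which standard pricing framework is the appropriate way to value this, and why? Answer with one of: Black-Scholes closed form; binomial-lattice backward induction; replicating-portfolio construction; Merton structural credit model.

framework: Merton structural credit model

Key observation: the data describe a firm's assets (V₀ = 214.7188, GBM) and a single zero-coupon debt of face 76.7604, so credit quantities follow from equity-as-call in the structural model.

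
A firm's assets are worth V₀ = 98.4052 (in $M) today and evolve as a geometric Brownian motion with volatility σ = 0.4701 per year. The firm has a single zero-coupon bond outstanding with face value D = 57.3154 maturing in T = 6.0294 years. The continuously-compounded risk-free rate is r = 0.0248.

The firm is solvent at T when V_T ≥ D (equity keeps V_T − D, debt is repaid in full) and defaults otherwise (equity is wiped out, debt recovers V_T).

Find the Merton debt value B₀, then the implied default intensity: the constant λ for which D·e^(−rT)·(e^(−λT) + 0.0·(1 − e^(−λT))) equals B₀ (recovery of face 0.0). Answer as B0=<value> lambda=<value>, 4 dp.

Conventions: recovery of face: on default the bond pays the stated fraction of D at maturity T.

Work the structural quantities from V₀ = 98.4052 against face 57.3154:
d₁ = [ln(V₀/D) + (r + σ²/2)T] / (σ√T)
   = [ln(98.4052/57.3154) + (0.0248 + 0.5·0.4701²)·6.0294] / (0.4701·√6.0294)
   = [0.540524 + 0.815760] / 1.154323 = 1.174961
d₂ = d₁ − σ√T = 1.174961 − 1.154323 = 0.020638
N(d₁) = 0.879995,  N(d₂) = 0.508233,  e^(−rT) = 0.861113
E₀ = V₀·N(d₁) − D·e^(−rT)·N(d₂)
   = 98.4052·0.879995 − 57.3154·0.861113·0.508233 = 61.512208
B₀ = V₀ − E₀ = 98.4052 − 61.512208 = 36.892992
e^(−λT) = (B₀·e^(rT)/D − 0)/(1 − 0) = (36.8930·1.161287/57.3154 − 0)/1 = 0.74750193
λ = −ln(0.74750193)/6.0294 = 0.048267

B0=36.8930 lambda=0.0483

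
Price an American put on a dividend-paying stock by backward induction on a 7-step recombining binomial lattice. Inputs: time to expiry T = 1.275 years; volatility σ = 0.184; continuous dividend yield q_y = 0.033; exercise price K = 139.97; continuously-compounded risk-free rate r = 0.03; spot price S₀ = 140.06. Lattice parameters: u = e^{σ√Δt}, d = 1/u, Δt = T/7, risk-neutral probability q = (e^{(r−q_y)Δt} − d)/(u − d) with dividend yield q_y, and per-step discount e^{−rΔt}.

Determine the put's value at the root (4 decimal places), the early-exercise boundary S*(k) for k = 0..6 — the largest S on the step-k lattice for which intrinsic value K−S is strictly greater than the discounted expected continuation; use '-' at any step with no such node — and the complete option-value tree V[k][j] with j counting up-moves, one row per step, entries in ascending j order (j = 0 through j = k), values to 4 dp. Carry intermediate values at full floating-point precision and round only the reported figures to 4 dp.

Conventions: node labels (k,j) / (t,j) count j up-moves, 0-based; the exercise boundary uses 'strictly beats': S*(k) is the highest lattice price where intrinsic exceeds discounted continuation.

price = 11.8117
boundary = - - - - 102.3051 110.6627 119.7032
tree:
11.8117
16.6031 6.6919
22.6323 10.1806 2.9422
29.7809 15.0514 4.9550 0.7683
37.6649 21.4754 8.1781 1.4768 0.0000
45.3914 29.3073 13.1317 2.8386 0.0000 0.0000
52.5343 37.6649 20.2668 5.4563 0.0000 0.0000 0.0000
59.1378 45.3914 29.3073 10.4879 0.0000 0.0000 0.0000 0.0000

Δt=0.18214  u=1.08169  d=0.92448  q=0.47690  discount=0.99455
step 7 (expiry): payoffs max(K−S,0) = 59.1378 45.3914 29.3073 10.4879 0.0000 0.0000 0.0000 0.0000
step 6: (k=6,j=0): S=87.4357, K−S=52.5343, hold=52.2955 ⇒ V=52.5343 exercise | (k=6,j=1): S=102.3051, K−S=37.6649, hold=37.5152 ⇒ V=37.6649 exercise | (k=6,j=2): S=119.7032, K−S=20.2668, hold=20.2214 ⇒ V=20.2668 exercise | (k=6,j=3): S=140.0600, K−S=0.0000, hold=5.4563 ⇒ V=5.4563 continue | (k=6,j=4): S=163.8787, K−S=0.0000, hold=0.0000 ⇒ V=0.0000 continue | (k=6,j=5): S=191.7481, K−S=0.0000, hold=0.0000 ⇒ V=0.0000 continue | (k=6,j=6): S=224.3569, K−S=0.0000, hold=0.0000 ⇒ V=0.0000 continue  boundary S*=119.7032
step 5: (k=5,j=0): S=94.5786, K−S=45.3914, hold=45.1954 ⇒ V=45.3914 exercise | (k=5,j=1): S=110.6627, K−S=29.3073, hold=29.2077 ⇒ V=29.3073 exercise | (k=5,j=2): S=129.4821, K−S=10.4879, hold=13.1317 ⇒ V=13.1317 continue | (k=5,j=3): S=151.5020, K−S=0.0000, hold=2.8386 ⇒ V=2.8386 continue | (k=5,j=4): S=177.2666, K−S=0.0000, hold=0.0000 ⇒ V=0.0000 continue | (k=5,j=5): S=207.4127, K−S=0.0000, hold=0.0000 ⇒ V=0.0000 continue  boundary S*=110.6627
step 4: (k=4,j=0): S=102.3051, K−S=37.6649, hold=37.5152 ⇒ V=37.6649 exercise | (k=4,j=1): S=119.7032, K−S=20.2668, hold=21.4754 ⇒ V=21.4754 continue | (k=4,j=2): S=140.0600, K−S=0.0000, hold=8.1781 ⇒ V=8.1781 continue | (k=4,j=3): S=163.8787, K−S=0.0000, hold=1.4768 ⇒ V=1.4768 continue | (k=4,j=4): S=191.7481, K−S=0.0000, hold=0.0000 ⇒ V=0.0000 continue  boundary S*=102.3051
step 3: (k=3,j=0): S=110.6627, K−S=29.3073, hold=29.7809 ⇒ V=29.7809 continue | (k=3,j=1): S=129.4821, K−S=10.4879, hold=15.0514 ⇒ V=15.0514 continue | (k=3,j=2): S=151.5020, K−S=0.0000, hold=4.9550 ⇒ V=4.9550 continue | (k=3,j=3): S=177.2666, K−S=0.0000, hold=0.7683 ⇒ V=0.7683 continue  boundary S*=-
step 2: (k=2,j=0): S=119.7032, K−S=20.2668, hold=22.6323 ⇒ V=22.6323 continue | (k=2,j=1): S=140.0600, K−S=0.0000, hold=10.1806 ⇒ V=10.1806 continue | (k=2,j=2): S=163.8787, K−S=0.0000, hold=2.9422 ⇒ V=2.9422 continue  boundary S*=-
step 1: (k=1,j=0): S=129.4821, K−S=10.4879, hold=16.6031 ⇒ V=16.6031 continue | (k=1,j=1): S=151.5020, K−S=0.0000, hold=6.6919 ⇒ V=6.6919 continue  boundary S*=-
step 0: (k=0,j=0): S=140.0600, K−S=0.0000, hold=11.8117 ⇒ V=11.8117 continue  boundary S*=-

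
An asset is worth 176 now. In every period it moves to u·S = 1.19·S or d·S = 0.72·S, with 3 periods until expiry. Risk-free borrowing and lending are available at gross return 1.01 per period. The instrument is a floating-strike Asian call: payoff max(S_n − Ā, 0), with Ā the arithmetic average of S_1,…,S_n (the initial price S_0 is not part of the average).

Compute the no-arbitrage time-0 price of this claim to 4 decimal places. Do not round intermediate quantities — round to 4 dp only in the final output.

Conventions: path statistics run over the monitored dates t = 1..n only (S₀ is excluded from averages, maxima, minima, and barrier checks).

price = 14.0611

Under the martingale measure an up-move has probability p* = 0.6170; value the claim as the probability-weighted average of per-path payoffs, discounted 3 periods at R = 1.01.
Enumerate all 2^3 = 8 price paths (U = up ×1.19, D = down ×0.72); each path with k up-moves has probability p*^k·(1−p*)^(3−k).
DDD: Ā=94.5500, payoff=0.0000, prob=0.056173
UDD: Ā=156.2702, payoff=0.0000, prob=0.090500
DUD: Ā=128.6968, payoff=0.0000, prob=0.090500
UUD: Ā=212.7073, payoff=0.0000, prob=0.145806
DDU: Ā=108.8440, payoff=0.0000, prob=0.090500
UDU: Ā=179.8950, payoff=0.0000, prob=0.145806
DUU: Ā=152.3217, payoff=27.1265, prob=0.145806
UUU: Ā=251.7539, payoff=44.8341, prob=0.234909
Price = Σ prob·payoff / R^3 = 14.487164 / 1.030301 = 14.0611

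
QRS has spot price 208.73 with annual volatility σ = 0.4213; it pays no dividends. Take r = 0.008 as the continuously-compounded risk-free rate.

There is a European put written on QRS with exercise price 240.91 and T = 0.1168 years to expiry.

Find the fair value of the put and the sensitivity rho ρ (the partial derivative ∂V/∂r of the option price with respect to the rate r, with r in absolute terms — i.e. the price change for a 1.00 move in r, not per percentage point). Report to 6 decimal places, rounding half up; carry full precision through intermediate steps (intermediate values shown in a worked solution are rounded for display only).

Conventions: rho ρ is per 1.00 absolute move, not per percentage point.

σ√T = 0.4213·√0.1168 = 0.143984
d₁ = (ln(S/K) + (r+σ²/2)T) / (σ√T) = (ln(208.73/240.91) + (0.008+0.4213²/2)·0.1168) / 0.143984 = (-0.143382 + 0.011300) / 0.143984 = -0.917340
d₂ = d₁ − σ√T = -0.917340 − 0.143984 = -1.061323
e^{−rT} = 0.999066
N(−d₁) = 0.820518,  N(−d₂) = 0.855729
Put price V = K·e^{−rT}·N(−d₂) − S·N(−d₁) = 205.961014 − 171.266657 = 34.694357
ρ = −K·T·e^{−rT}·N(−d₂) = -24.056246

price = 34.694357
ρ = -24.056246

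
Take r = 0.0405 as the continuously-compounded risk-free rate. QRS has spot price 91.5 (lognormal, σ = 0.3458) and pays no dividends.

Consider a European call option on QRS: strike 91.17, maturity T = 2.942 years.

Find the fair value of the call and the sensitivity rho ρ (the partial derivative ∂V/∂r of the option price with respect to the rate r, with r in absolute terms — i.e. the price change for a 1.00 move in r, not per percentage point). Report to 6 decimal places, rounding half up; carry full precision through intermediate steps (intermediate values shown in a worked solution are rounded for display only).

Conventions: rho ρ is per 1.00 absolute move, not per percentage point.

price = 25.806633
ρ = 110.549031

σ√T = 0.3458·√2.942 = 0.593125
d₁ = (ln(S/K) + (r+σ²/2)T) / (σ√T) = (ln(91.5/91.17) + (0.0405+0.3458²/2)·2.942) / 0.593125 = (0.003613 + 0.295050) / 0.593125 = 0.503541
d₂ = d₁ − σ√T = 0.503541 − 0.593125 = -0.089584
e^{−rT} = 0.887674
N(d₁) = 0.692708,  N(d₂) = 0.464309
Call price V = S·N(d₁) − K·e^{−rT}·N(d₂) = 63.382782 − 37.576149 = 25.806633
ρ = K·T·e^{−rT}·N(d₂) = 110.549031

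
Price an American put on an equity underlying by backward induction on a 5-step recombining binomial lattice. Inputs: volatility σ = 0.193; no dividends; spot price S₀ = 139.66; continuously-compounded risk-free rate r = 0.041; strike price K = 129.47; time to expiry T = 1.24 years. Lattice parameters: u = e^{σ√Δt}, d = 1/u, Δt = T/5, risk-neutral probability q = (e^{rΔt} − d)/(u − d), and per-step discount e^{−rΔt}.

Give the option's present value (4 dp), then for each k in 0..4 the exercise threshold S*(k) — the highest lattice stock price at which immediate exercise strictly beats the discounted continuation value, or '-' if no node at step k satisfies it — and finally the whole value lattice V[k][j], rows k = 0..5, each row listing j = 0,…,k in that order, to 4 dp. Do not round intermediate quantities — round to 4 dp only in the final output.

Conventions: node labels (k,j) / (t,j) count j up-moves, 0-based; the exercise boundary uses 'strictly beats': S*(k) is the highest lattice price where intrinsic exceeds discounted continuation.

params: Δt=0.24800 u=1.10088 d=0.90836 q=0.52907 e^(-rΔt)=0.98988
t_5 payoffs: 43.0996 24.7939 2.6083 0.0000 0.0000 0.0000
t_4: node(4,0) S=95.0837 payoff=34.3863 vs cont=33.0765 → 34.3863 [stop]  node(4,1) S=115.2363 payoff=14.2337 vs cont=12.9240 → 14.2337 [stop]  node(4,2) S=139.6600 payoff=0.0000 vs cont=1.2159 → 1.2159 [wait]  node(4,3) S=169.2602 payoff=0.0000 vs cont=0.0000 → 0.0000 [wait]  node(4,4) S=205.1341 payoff=0.0000 vs cont=0.0000 → 0.0000 [wait]  ⇒ S*(4)=115.2363
t_3: node(3,0) S=104.6761 payoff=24.7939 vs cont=23.4841 → 24.7939 [stop]  node(3,1) S=126.8617 payoff=2.6083 vs cont=7.2720 → 7.2720 [wait]  node(3,2) S=153.7494 payoff=0.0000 vs cont=0.5668 → 0.5668 [wait]  node(3,3) S=186.3358 payoff=0.0000 vs cont=0.0000 → 0.0000 [wait]  ⇒ S*(3)=104.6761
t_2: node(2,0) S=115.2363 payoff=14.2337 vs cont=15.3665 → 15.3665 [wait]  node(2,1) S=139.6600 payoff=0.0000 vs cont=3.6868 → 3.6868 [wait]  node(2,2) S=169.2602 payoff=0.0000 vs cont=0.2642 → 0.2642 [wait]  ⇒ S*(2)=-
t_1: node(1,0) S=126.8617 payoff=2.6083 vs cont=9.0941 → 9.0941 [wait]  node(1,1) S=153.7494 payoff=0.0000 vs cont=1.8570 → 1.8570 [wait]  ⇒ S*(1)=-
t_0: node(0,0) S=139.6600 payoff=0.0000 vs cont=5.2119 → 5.2119 [wait]  ⇒ S*(0)=-

price = 5.2119
boundary = - - - 104.6761 115.2363
tree:
5.2119
9.0941 1.8570
15.3665 3.6868 0.2642
24.7939 7.2720 0.5668 0.0000
34.3863 14.2337 1.2159 0.0000 0.0000
43.0996 24.7939 2.6083 0.0000 0.0000 0.0000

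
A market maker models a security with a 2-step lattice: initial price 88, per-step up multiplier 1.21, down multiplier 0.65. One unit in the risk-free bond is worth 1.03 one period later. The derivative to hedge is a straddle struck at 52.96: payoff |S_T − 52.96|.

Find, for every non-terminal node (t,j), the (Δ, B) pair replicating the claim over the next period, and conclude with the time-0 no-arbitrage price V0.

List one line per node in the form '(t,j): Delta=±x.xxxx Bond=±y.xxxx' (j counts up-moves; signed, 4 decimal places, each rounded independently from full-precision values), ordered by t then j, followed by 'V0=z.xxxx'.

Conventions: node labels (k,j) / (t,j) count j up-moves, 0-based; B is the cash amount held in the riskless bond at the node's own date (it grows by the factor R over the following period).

(0,0): Delta=0.8001 Bond=-29.2592
(1,0): Delta=0.0147 Bond=14.7885
(1,1): Delta=1.0000 Bond=-51.4175
V0=41.1536

No-arbitrage ⇒ martingale measure with p* = (R−d)/(u−d) = 0.6786.
Terminal payoffs: V(2,0)=15.7800, V(2,1)=16.2520, V(2,2)=75.8808
Node (1,0) S=57.2000: V=(p*·16.2520+(1−p*)·15.7800)/1.03=15.6313; Δ=(16.2520−15.7800)/(69.2120−37.1800)=0.0147; B=V−Δ·S=14.7885
Node (1,1) S=106.4800: V=(p*·75.8808+(1−p*)·16.2520)/1.03=55.0625; Δ=(75.8808−16.2520)/(128.8408−69.2120)=1.0000; B=V−Δ·S=-51.4175
Node (0,0) S=88.0000: V=(p*·55.0625+(1−p*)·15.6313)/1.03=41.1536; Δ=(55.0625−15.6313)/(106.4800−57.2000)=0.8001; B=V−Δ·S=-29.2592
Verification: the root portfolio costs Δ(0,0)·S0 + B(0,0) = 41.1536, matching V0.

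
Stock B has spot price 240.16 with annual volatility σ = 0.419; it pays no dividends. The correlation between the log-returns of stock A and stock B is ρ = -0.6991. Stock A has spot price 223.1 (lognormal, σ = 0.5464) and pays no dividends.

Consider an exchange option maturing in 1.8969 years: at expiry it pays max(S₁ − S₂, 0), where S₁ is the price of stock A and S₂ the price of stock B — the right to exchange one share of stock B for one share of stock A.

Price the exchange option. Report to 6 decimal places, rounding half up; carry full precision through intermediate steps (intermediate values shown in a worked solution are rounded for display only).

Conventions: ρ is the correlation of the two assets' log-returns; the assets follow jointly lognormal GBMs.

σ_eff = √(σ₁² + σ₂² − 2ρσ₁σ₂) = √(0.5464² + 0.419² − 2·-0.6991·0.5464·0.419) = 0.891190
d₁ = (ln(S₁/S₂) + (q₂ − q₁ + σ_eff²/2)T) / (σ_eff√T) = (ln(223.1/240.16) + (0.0 − 0.0 + 0.397110)·1.8969) / 1.227418 = 0.553677
d₂ = d₁ − σ_eff√T = 0.553677 − 1.227418 = -0.673742
N(d₁) = 0.710100,  N(d₂) = 0.250238
V = S₁·e^{−q₁T}·N(d₁) − S₂·e^{−q₂T}·N(d₂) = 158.423283 − 60.097084 = 98.326199
Key observation: pricing in stock B-units makes this a unit-strike call on the ratio S₁/S₂ — the risk-free rate cancels and cannot affect the value.

exchange price = 98.326199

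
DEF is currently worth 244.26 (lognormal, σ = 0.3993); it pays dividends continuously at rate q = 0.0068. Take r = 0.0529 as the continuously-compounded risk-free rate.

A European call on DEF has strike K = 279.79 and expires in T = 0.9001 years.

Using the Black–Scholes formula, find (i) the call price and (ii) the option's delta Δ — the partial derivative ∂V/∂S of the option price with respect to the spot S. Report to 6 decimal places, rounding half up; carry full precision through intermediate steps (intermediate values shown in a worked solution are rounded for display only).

price = 27.435173
Δ = 0.473355

σ√T = 0.3993·√0.9001 = 0.378830
d₁ = (ln(S/K) + (r−q+σ²/2)T) / (σ√T) = (ln(244.26/279.79) + (0.0529−0.0068+0.3993²/2)·0.9001) / 0.378830 = (-0.135806 + 0.113251) / 0.378830 = -0.059539
d₂ = d₁ − σ√T = -0.059539 − 0.378830 = -0.438370
e^{−rT} = 0.953501
e^{−qT} = 0.993898
N(d₁) = 0.476261,  N(d₂) = 0.330559
Call price V = S·e^{−qT}·N(d₁) − K·e^{−rT}·N(d₂) = 115.621728 − 88.186555 = 27.435173
Δ = e^{−qT}·N(d₁) = 0.473355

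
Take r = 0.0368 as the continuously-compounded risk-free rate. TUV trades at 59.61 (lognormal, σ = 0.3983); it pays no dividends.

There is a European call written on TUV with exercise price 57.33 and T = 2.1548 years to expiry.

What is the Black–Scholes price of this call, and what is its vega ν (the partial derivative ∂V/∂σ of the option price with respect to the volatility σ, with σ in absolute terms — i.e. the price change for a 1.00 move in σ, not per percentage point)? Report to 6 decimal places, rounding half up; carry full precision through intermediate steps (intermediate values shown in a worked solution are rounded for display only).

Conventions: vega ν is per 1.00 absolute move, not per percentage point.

σ√T = 0.3983·√2.1548 = 0.584674
d₁ = (ln(S/K) + (r+σ²/2)T) / (σ√T) = (ln(59.61/57.33) + (0.0368+0.3983²/2)·2.1548) / 0.584674 = (0.038999 + 0.250218) / 0.584674 = 0.494665
d₂ = d₁ − σ√T = 0.494665 − 0.584674 = -0.090009
e^{−rT} = 0.923766
N(d₁) = 0.689582,  N(d₂) = 0.464140
Call price V = S·N(d₁) − K·e^{−rT}·N(d₂) = 41.105965 − 24.580623 = 16.525343
φ(d₁) = (1/√(2π))·e^{−d₁²/2} = 0.353001
ν = S·φ(d₁)·√T = 30.888595

price = 16.525343
ν = 30.888595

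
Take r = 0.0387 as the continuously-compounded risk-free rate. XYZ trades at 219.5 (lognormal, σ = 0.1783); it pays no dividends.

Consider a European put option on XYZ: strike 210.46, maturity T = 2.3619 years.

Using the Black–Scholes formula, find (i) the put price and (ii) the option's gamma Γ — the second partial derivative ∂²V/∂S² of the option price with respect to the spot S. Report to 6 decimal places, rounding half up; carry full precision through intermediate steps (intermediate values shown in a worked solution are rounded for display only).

price = 11.301599
Γ = 0.005459

σ√T = 0.1783·√2.3619 = 0.274020
d₁ = (ln(S/K) + (r+σ²/2)T) / (σ√T) = (ln(219.5/210.46) + (0.0387+0.1783²/2)·2.3619) / 0.274020 = (0.042057 + 0.128949) / 0.274020 = 0.624063
d₂ = d₁ − σ√T = 0.624063 − 0.274020 = 0.350043
e^{−rT} = 0.912648
N(−d₁) = 0.266293,  N(−d₂) = 0.363153
Put price V = K·e^{−rT}·N(−d₂) − S·N(−d₁) = 69.752956 − 58.451357 = 11.301599
φ(d₁) = (1/√(2π))·e^{−d₁²/2} = 0.328353
Γ = φ(d₁) / (S·σ·√T) = 0.005459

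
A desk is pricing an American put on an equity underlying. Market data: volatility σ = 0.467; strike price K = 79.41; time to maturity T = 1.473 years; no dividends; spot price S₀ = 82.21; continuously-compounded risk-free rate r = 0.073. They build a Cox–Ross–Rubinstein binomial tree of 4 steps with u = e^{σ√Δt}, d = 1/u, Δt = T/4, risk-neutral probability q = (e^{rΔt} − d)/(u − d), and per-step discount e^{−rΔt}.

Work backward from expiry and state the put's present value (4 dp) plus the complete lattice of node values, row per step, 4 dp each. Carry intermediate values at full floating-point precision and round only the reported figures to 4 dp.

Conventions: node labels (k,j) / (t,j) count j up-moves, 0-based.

price = 12.7014
tree:
12.7014
20.8158 4.5319
32.7684 8.9024 0.0000
44.2784 17.4874 0.0000 0.0000
52.9481 32.7684 0.0000 0.0000 0.0000

Δt=0.36825, u=1.32763, d=0.75322, q=0.47706, disc=e^(-rΔt)=0.97348
k=4 terminal: V=max(K-S,0) → 52.9481 32.7684 0.0000 0.0000 0.0000
k=3: j=0 S=35.1316 intr=44.2784 cont=42.1722 V=44.2784[EX]; j=1 S=61.9226 intr=17.4874 cont=16.6815 V=17.4874[EX]; j=2 S=109.1441 intr=0.0000 cont=0.0000 V=0.0000[hold]; j=3 S=192.3765 intr=0.0000 cont=0.0000 V=0.0000[hold]
k=2: j=0 S=46.6416 intr=32.7684 cont=30.6622 V=32.7684[EX]; j=1 S=82.2100 intr=0.0000 cont=8.9024 V=8.9024[hold]; j=2 S=144.9026 intr=0.0000 cont=0.0000 V=0.0000[hold]
k=1: j=0 S=61.9226 intr=17.4874 cont=20.8158 V=20.8158[hold]; j=1 S=109.1441 intr=0.0000 cont=4.5319 V=4.5319[hold]
k=0: j=0 S=82.2100 intr=0.0000 cont=12.7014 V=12.7014[hold]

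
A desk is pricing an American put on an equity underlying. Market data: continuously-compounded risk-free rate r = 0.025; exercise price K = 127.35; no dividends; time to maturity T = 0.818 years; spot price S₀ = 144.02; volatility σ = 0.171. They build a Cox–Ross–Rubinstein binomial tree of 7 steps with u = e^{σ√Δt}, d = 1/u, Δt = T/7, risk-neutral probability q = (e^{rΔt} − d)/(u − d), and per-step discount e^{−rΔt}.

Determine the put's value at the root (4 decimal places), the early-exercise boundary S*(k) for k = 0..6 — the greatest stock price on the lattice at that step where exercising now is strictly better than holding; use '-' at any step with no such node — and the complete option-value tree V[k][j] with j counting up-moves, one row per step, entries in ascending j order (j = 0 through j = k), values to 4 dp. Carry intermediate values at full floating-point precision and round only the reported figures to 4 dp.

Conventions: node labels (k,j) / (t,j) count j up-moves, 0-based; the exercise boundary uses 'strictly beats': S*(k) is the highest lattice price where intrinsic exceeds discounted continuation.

price = 2.1917
boundary = - - - - - 107.5199 113.9923
tree:
2.1917
3.6259 0.8286
5.8538 1.5096 0.1801
9.1685 2.7077 0.3689 0.0000
13.8203 4.7588 0.7557 0.0000 0.0000
19.8301 8.1346 1.5480 0.0000 0.0000 0.0000
25.9351 13.3577 3.1710 0.0000 0.0000 0.0000 0.0000
31.6933 19.8301 6.4956 0.0000 0.0000 0.0000 0.0000 0.0000

params: Δt=0.11686 u=1.06020 d=0.94322 q=0.51040 e^(-rΔt)=0.99708
t_7 payoffs: 31.6933 19.8301 6.4956 0.0000 0.0000 0.0000 0.0000 0.0000
t_6: node(6,0) S=101.4149 payoff=25.9351 vs cont=25.5636 → 25.9351 [stop]  node(6,1) S=113.9923 payoff=13.3577 vs cont=12.9862 → 13.3577 [stop]  node(6,2) S=128.1295 payoff=0.0000 vs cont=3.1710 → 3.1710 [wait]  node(6,3) S=144.0200 payoff=0.0000 vs cont=0.0000 → 0.0000 [wait]  node(6,4) S=161.8812 payoff=0.0000 vs cont=0.0000 → 0.0000 [wait]  node(6,5) S=181.9575 payoff=0.0000 vs cont=0.0000 → 0.0000 [wait]  node(6,6) S=204.5237 payoff=0.0000 vs cont=0.0000 → 0.0000 [wait]  ⇒ S*(6)=113.9923
t_5: node(5,0) S=107.5199 payoff=19.8301 vs cont=19.4586 → 19.8301 [stop]  node(5,1) S=120.8544 payoff=6.4956 vs cont=8.1346 → 8.1346 [wait]  node(5,2) S=135.8426 payoff=0.0000 vs cont=1.5480 → 1.5480 [wait]  node(5,3) S=152.6897 payoff=0.0000 vs cont=0.0000 → 0.0000 [wait]  node(5,4) S=171.6261 payoff=0.0000 vs cont=0.0000 → 0.0000 [wait]  node(5,5) S=192.9109 payoff=0.0000 vs cont=0.0000 → 0.0000 [wait]  ⇒ S*(5)=107.5199
t_4: node(4,0) S=113.9923 payoff=13.3577 vs cont=13.8203 → 13.8203 [wait]  node(4,1) S=128.1295 payoff=0.0000 vs cont=4.7588 → 4.7588 [wait]  node(4,2) S=144.0200 payoff=0.0000 vs cont=0.7557 → 0.7557 [wait]  node(4,3) S=161.8812 payoff=0.0000 vs cont=0.0000 → 0.0000 [wait]  node(4,4) S=181.9575 payoff=0.0000 vs cont=0.0000 → 0.0000 [wait]  ⇒ S*(4)=-
t_3: node(3,0) S=120.8544 payoff=6.4956 vs cont=9.1685 → 9.1685 [wait]  node(3,1) S=135.8426 payoff=0.0000 vs cont=2.7077 → 2.7077 [wait]  node(3,2) S=152.6897 payoff=0.0000 vs cont=0.3689 → 0.3689 [wait]  node(3,3) S=171.6261 payoff=0.0000 vs cont=0.0000 → 0.0000 [wait]  ⇒ S*(3)=-
t_2: node(2,0) S=128.1295 payoff=0.0000 vs cont=5.8538 → 5.8538 [wait]  node(2,1) S=144.0200 payoff=0.0000 vs cont=1.5096 → 1.5096 [wait]  node(2,2) S=161.8812 payoff=0.0000 vs cont=0.1801 → 0.1801 [wait]  ⇒ S*(2)=-
t_1: node(1,0) S=135.8426 payoff=0.0000 vs cont=3.6259 → 3.6259 [wait]  node(1,1) S=152.6897 payoff=0.0000 vs cont=0.8286 → 0.8286 [wait]  ⇒ S*(1)=-
t_0: node(0,0) S=144.0200 payoff=0.0000 vs cont=2.1917 → 2.1917 [wait]  ⇒ S*(0)=-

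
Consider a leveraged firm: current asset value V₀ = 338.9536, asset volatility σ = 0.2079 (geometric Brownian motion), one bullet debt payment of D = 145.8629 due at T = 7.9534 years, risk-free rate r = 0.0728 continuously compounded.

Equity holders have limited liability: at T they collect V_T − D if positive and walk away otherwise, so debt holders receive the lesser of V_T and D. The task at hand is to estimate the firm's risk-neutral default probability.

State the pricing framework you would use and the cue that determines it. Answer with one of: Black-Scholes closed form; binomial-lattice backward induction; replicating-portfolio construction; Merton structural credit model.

Key observation: a levered firm with one bullet debt due at 7.9534 years is the canonical structural-credit setup: equity is a call on the firm's assets struck at the face value.

framework: Merton structural credit model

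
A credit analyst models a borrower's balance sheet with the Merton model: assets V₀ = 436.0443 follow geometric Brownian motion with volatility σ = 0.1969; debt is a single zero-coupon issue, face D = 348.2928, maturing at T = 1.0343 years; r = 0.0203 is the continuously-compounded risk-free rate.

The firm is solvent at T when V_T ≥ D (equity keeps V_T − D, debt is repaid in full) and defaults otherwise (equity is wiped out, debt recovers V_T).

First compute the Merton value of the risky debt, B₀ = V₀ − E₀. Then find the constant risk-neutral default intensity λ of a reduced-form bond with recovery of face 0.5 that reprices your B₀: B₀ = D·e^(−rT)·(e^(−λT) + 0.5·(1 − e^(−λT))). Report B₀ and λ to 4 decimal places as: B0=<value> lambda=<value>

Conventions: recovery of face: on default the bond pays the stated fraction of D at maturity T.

Apply the equity-as-call identities (strike 348.2928, horizon 1.0343 years):
d₁ = [ln(V₀/D) + (r + σ²/2)T] / (σ√T)
   = [ln(436.0443/348.2928) + (0.0203 + 0.5·0.1969²)·1.0343] / (0.1969·√1.0343)
   = [0.224700 + 0.041046] / 0.200248 = 1.327084
d₂ = d₁ − σ√T = 1.327084 − 0.200248 = 1.126835
N(d₁) = 0.907759,  N(d₂) = 0.870094,  e^(−rT) = 0.979223
E₀ = V₀·N(d₁) − D·e^(−rT)·N(d₂)
   = 436.0443·0.907759 − 348.2928·0.979223·0.870094 = 99.072439
B₀ = V₀ − E₀ = 436.0443 − 99.072439 = 336.971861
e^(−λT) = (B₀·e^(rT)/D − 0.5)/(1 − 0.5) = (336.9719·1.021218/348.2928 − 0.5)/0.5 = 0.97604922
λ = −ln(0.97604922)/1.0343 = 0.023438

B0=336.9719 lambda=0.0234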